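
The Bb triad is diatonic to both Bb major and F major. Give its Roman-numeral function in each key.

I in Bb major; IV in F major

The scale of Bb major is Bb C D Eb F G A; Bb is degree 1, and the triad built there (Bb-D-F) is major, so it is I.
The scale of F major is F G A Bb C D E; Bb is degree 4, and the triad built there (Bb-D-F) is major, so it is IV.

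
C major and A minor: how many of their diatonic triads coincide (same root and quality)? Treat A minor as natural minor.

Diatonic triads of C major: C (I), Dm (ii), Em (iii), F (IV), G (V), Am (vi), Bdim (vii°).
Diatonic triads of A minor (natural minor): Am (i), Bdim (ii°), C (III), Dm (iv), Em (v), F (VI), G (VII).
Matching root and quality in both lists: C, Dm, Em, F, G, Am, Bdim.
That gives 7 common triads.

7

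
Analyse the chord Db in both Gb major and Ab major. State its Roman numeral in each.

The scale of Gb major is Gb Ab Bb Cb Db Eb F; Db is degree 5, and the triad built there (Db-F-Ab) is major, so it is V.
The scale of Ab major is Ab Bb C Db Eb F G; Db is degree 4, and the triad built there (Db-F-Ab) is major, so it is IV.

V in Gb major; IV in Ab major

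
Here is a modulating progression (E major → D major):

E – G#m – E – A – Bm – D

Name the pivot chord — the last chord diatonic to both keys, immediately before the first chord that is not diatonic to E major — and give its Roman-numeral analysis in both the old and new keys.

Chords diatonic to E major: E, F#m, G#m, A, B, C#m, D#dim.
Reading the progression, the first chord not in that set is Bm, so the modulation leaves E major there.
The chord immediately before Bm is A, which is diatonic to both keys: IV in E major and V in D major.

A — IV in E major, V in D major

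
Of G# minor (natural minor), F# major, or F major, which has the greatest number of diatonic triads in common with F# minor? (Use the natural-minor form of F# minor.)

G# minor

Triads of F# minor (natural minor): F#m (i), G#dim (ii°), A (III), Bm (iv), C#m (v), D (VI), E (VII).
G# minor (natural minor) shares 2: C#m, E.
F# major shares 0: none.
F major shares 0: none.
The most common triads (2) are shared with G# minor.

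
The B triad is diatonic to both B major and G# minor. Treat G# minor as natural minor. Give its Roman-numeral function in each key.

The scale of B major is B C# D# E F# G# A#; B is degree 1, and the triad built there (B-D#-F#) is major, so it is I.
The scale of G# minor (natural minor) is G# A# B C# D# E F#; B is degree 3, and the triad built there (B-D#-F#) is major, so it is III.

I in B major; III in G# minor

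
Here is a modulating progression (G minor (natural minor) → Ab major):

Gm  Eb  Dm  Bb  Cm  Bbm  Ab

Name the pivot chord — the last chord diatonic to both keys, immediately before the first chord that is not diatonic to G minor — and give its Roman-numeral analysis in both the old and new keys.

Cm — iv in G minor, iii in Ab major

Chords diatonic to G minor: Gm, Adim, Bb, Cm, Dm, Eb, F.
Reading the progression, the first chord not in that set is Bbm, so the modulation leaves G minor there.
The chord immediately before Bbm is Cm, which is diatonic to both keys: iv in G minor and iii in Ab major.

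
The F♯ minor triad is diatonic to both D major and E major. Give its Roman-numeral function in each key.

The scale of D major is D E F♯ G A B C♯; F♯ is degree 3, and the triad built there (F♯-A-C♯) is minor, so it is iii.
The scale of E major is E F♯ G♯ A B C♯ D♯; F♯ is degree 2, and the triad built there (F♯-A-C♯) is minor, so it is ii.

iii in D major; ii in E major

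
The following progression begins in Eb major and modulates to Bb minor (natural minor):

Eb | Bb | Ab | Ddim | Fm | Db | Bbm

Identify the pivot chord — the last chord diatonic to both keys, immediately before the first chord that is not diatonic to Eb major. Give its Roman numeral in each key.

Fm — ii in Eb major, v in Bb minor

Chords diatonic to Eb major: Eb, Fm, Gm, Ab, Bb, Cm, Ddim.
Reading the progression, the first chord not in that set is Db, so the modulation leaves Eb major there.
The chord immediately before Db is Fm, which is diatonic to both keys: ii in Eb major and v in Bb minor.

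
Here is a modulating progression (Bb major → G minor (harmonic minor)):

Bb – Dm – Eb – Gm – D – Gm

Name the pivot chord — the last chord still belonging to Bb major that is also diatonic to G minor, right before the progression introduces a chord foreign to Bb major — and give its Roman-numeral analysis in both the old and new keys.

Chords diatonic to Bb major: Bb, Cm, Dm, Eb, F, Gm, Adim.
Reading the progression, the first chord not in that set is D, so the modulation leaves Bb major there.
The chord immediately before D is Gm, which is diatonic to both keys: vi in Bb major and i in G minor.

Gm — vi in Bb major, i in G minor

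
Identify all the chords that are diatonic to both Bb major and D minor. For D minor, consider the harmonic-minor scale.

Bb, Dm, Gm

Triads in Bb major: Bb major (I), C minor (ii), D minor (iii), Eb major (IV), F major (V), G minor (vi), A diminished (vii°).
Triads in D minor (harmonic minor): D minor (i), E diminished (ii°), F augmented (III+), G minor (iv), A major (V), Bb major (VI), C# diminished (vii°).
Shared triads with their functions: Bb major (I in Bb major, VI in D minor); D minor (iii in Bb major, i in D minor); G minor (vi in Bb major, iv in D minor).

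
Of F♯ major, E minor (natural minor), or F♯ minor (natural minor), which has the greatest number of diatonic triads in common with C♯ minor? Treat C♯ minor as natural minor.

F♯ minor

Triads of C♯ minor (natural minor): C♯ minor (i), D♯ diminished (ii°), E major (III), F♯ minor (iv), G♯ minor (v), A major (VI), B major (VII).
F♯ major shares 2: G♯m, B.
E minor (natural minor) shares 0: none.
F♯ minor (natural minor) shares 4: C♯m, E, F♯m, A.
The most common triads (4) are shared with F♯ minor.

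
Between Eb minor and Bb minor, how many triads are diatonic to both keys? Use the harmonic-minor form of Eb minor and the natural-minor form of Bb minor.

Diatonic triads of Eb minor (harmonic minor): Ebm (i), Fdim (ii°), Gbaug (III+), Abm (iv), Bb (V), Cb (VI), Ddim (vii°).
Diatonic triads of Bb minor (natural minor): Bbm (i), Cdim (ii°), Db (III), Ebm (iv), Fm (v), Gb (VI), Ab (VII).
Matching root and quality in both lists: Ebm.
That gives 1 common triad.

1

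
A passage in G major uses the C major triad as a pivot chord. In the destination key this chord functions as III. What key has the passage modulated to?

A minor

The numeral III denotes a major triad on scale degree 3. With C on degree 3, the tonic of the new key is A.
Degree 3 carries a major triad in natural-minor keys, so the destination is A minor.
Check: the diatonic triads of A minor (natural minor) are Am (i), Bdim (ii°), C (III), Dm (iv), Em (v), F (VI), G (VII) — C major is indeed III.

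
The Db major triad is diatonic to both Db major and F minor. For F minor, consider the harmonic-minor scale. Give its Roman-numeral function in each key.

The scale of Db major is Db Eb F Gb Ab Bb C; Db is degree 1, and the triad built there (Db-F-Ab) is major, so it is I.
The scale of F minor (harmonic minor) is F G Ab Bb C Db E; Db is degree 6, and the triad built there (Db-F-Ab) is major, so it is VI.

I in Db major; VI in F minor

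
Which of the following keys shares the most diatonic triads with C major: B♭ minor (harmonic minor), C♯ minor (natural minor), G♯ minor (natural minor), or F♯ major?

Triads of C major: C (I), Dm (ii), Em (iii), F (IV), G (V), Am (vi), Bdim (vii°).
B♭ minor (harmonic minor) shares 1: F.
C♯ minor (natural minor) shares 0: none.
G♯ minor (natural minor) shares 0: none.
F♯ major shares 0: none.
The most common triads (1) are shared with B♭ minor.

B♭ minor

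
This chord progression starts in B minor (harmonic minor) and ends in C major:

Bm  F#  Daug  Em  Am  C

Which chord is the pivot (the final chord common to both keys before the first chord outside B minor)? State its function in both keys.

Chords diatonic to B minor: Bm, C#dim, Daug, Em, F#, G, A#dim.
Reading the progression, the first chord not in that set is Am, so the modulation leaves B minor there.
The chord immediately before Am is Em, which is diatonic to both keys: iv in B minor and iii in C major.

Em — iv in B minor, iii in C major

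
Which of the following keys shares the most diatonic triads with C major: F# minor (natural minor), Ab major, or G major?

G major

Triads of C major: C major (I), D minor (ii), E minor (iii), F major (IV), G major (V), A minor (vi), B diminished (vii°).
F# minor (natural minor) shares 0: none.
Ab major shares 0: none.
G major shares 4: C, Em, G, Am.
The most common triads (4) are shared with G major.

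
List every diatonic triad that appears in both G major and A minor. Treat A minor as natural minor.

G, Am, C, Em

Triads in G major: G (I), Am (ii), Bm (iii), C (IV), D (V), Em (vi), F#dim (vii°).
Triads in A minor (natural minor): Am (i), Bdim (ii°), C (III), Dm (iv), Em (v), F (VI), G (VII).
Shared triads with their functions: G (I in G major, VII in A minor); Am (ii in G major, i in A minor); C (IV in G major, III in A minor); Em (vi in G major, v in A minor).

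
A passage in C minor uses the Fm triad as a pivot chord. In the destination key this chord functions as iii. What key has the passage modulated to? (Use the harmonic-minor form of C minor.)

Db major

The numeral iii denotes a minor triad on scale degree 3. With F on degree 3, the tonic of the new key is Db.
Degree 3 carries a minor triad in major keys, so the destination is Db major.
Check: the diatonic triads of Db major are Db (I), Ebm (ii), Fm (iii), Gb (IV), Ab (V), Bbm (vi), Cdim (vii°) — Fm is indeed iii.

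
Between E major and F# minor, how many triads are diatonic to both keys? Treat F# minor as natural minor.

4

Diatonic triads of E major: E major (I), F# minor (ii), G# minor (iii), A major (IV), B major (V), C# minor (vi), D# diminished (vii°).
Diatonic triads of F# minor (natural minor): F# minor (i), G# diminished (ii°), A major (III), B minor (iv), C# minor (v), D major (VI), E major (VII).
Matching root and quality in both lists: E major, F# minor, A major, C# minor.
That gives 4 common triads.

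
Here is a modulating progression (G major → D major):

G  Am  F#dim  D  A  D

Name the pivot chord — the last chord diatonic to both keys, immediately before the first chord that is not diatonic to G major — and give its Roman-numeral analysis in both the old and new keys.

D — V in G major, I in D major

Chords diatonic to G major: G, Am, Bm, C, D, Em, F#dim.
Reading the progression, the first chord not in that set is A, so the modulation leaves G major there.
The chord immediately before A is D, which is diatonic to both keys: V in G major and I in D major.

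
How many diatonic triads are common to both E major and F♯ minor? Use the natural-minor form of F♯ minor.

4

Diatonic triads of E major: E major (I), F♯ minor (ii), G♯ minor (iii), A major (IV), B major (V), C♯ minor (vi), D♯ diminished (vii°).
Diatonic triads of F♯ minor (natural minor): F♯ minor (i), G♯ diminished (ii°), A major (III), B minor (iv), C♯ minor (v), D major (VI), E major (VII).
Matching root and quality in both lists: E major, F♯ minor, A major, C♯ minor.
That gives 4 common triads.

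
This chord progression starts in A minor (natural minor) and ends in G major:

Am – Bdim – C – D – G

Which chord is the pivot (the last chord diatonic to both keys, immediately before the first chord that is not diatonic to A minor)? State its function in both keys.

C — III in A minor, IV in G major

Chords diatonic to A minor: Am, Bdim, C, Dm, Em, F, G.
Reading the progression, the first chord not in that set is D, so the modulation leaves A minor there.
The chord immediately before D is C, which is diatonic to both keys: III in A minor and IV in G major.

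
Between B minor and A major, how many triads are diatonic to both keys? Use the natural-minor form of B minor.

Diatonic triads of B minor (natural minor): B minor (i), C# diminished (ii°), D major (III), E minor (iv), F# minor (v), G major (VI), A major (VII).
Diatonic triads of A major: A major (I), B minor (ii), C# minor (iii), D major (IV), E major (V), F# minor (vi), G# diminished (vii°).
Matching root and quality in both lists: B minor, D major, F# minor, A major.
That gives 4 common triads.

4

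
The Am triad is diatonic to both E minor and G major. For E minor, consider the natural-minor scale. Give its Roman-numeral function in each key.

iv in E minor; ii in G major

The scale of E minor (natural minor) is E F# G A B C D; A is degree 4, and the triad built there (A-C-E) is minor, so it is iv.
The scale of G major is G A B C D E F#; A is degree 2, and the triad built there (A-C-E) is minor, so it is ii.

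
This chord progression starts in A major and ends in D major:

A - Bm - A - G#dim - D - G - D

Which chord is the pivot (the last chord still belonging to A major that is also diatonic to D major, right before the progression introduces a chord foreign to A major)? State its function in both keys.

Chords diatonic to A major: A, Bm, C#m, D, E, F#m, G#dim.
Reading the progression, the first chord not in that set is G, so the modulation leaves A major there.
The chord immediately before G is D, which is diatonic to both keys: IV in A major and I in D major.

D — IV in A major, I in D major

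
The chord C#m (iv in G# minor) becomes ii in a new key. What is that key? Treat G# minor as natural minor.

The numeral ii denotes a minor triad on scale degree 2. With C# on degree 2, the tonic of the new key is B.
Degree 2 carries a minor triad in major keys, so the destination is B major.
Check: the diatonic triads of B major are B (I), C#m (ii), D#m (iii), E (IV), F# (V), G#m (vi), A#dim (vii°) — C#m is indeed ii.

B major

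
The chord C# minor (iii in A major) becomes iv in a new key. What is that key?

The numeral iv denotes a minor triad on scale degree 4. With C# on degree 4, the tonic of the new key is G#.
Degree 4 carries a minor triad in minor keys, so the destination is G# minor.
Check: the diatonic triads of G# minor (natural minor) are G#m (i), A#dim (ii°), B (III), C#m (iv), D#m (v), E (VI), F# (VII) — C# minor is indeed iv.

G# minor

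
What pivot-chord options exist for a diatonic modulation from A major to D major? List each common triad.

Triads in A major: A (I), Bm (ii), C#m (iii), D (IV), E (V), F#m (vi), G#dim (vii°).
Triads in D major: D (I), Em (ii), F#m (iii), G (IV), A (V), Bm (vi), C#dim (vii°).
Shared triads with their functions: A (I in A major, V in D major); Bm (ii in A major, vi in D major); D (IV in A major, I in D major); F#m (vi in A major, iii in D major).

A, Bm, D, F#m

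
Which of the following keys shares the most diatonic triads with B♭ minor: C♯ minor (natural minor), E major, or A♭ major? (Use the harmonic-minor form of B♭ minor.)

A♭ major

Triads of B♭ minor (harmonic minor): B♭ minor (i), C diminished (ii°), D♭ augmented (III+), E♭ minor (iv), F major (V), G♭ major (VI), A diminished (vii°).
C♯ minor (natural minor) shares 0: none.
E major shares 0: none.
A♭ major shares 1: B♭m.
The most common triads (1) are shared with A♭ major.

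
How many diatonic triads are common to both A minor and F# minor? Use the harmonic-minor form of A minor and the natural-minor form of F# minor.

2

Diatonic triads of A minor (harmonic minor): A minor (i), B diminished (ii°), C augmented (III+), D minor (iv), E major (V), F major (VI), G# diminished (vii°).
Diatonic triads of F# minor (natural minor): F# minor (i), G# diminished (ii°), A major (III), B minor (iv), C# minor (v), D major (VI), E major (VII).
Matching root and quality in both lists: E major, G# diminished.
That gives 2 common triads.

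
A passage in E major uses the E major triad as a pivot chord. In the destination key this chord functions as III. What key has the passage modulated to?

C# minor

The numeral III denotes a major triad on scale degree 3. With E on degree 3, the tonic of the new key is C#.
Degree 3 carries a major triad in natural-minor keys, so the destination is C# minor.
Check: the diatonic triads of C# minor (natural minor) are C#m (i), D#dim (ii°), E (III), F#m (iv), G#m (v), A (VI), B (VII) — E major is indeed III.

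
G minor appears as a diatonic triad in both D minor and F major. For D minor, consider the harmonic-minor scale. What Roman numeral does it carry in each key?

iv in D minor; ii in F major

The scale of D minor (harmonic minor) is D E F G A Bb C#; G is degree 4, and the triad built there (G-Bb-D) is minor, so it is iv.
The scale of F major is F G A Bb C D E; G is degree 2, and the triad built there (G-Bb-D) is minor, so it is ii.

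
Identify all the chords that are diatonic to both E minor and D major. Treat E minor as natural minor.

Triads in E minor (natural minor): Em (i), F#dim (ii°), G (III), Am (iv), Bm (v), C (VI), D (VII).
Triads in D major: D (I), Em (ii), F#m (iii), G (IV), A (V), Bm (vi), C#dim (vii°).
Shared triads with their functions: Em (i in E minor, ii in D major); G (III in E minor, IV in D major); Bm (v in E minor, vi in D major); D (VII in E minor, I in D major).

Em, G, Bm, D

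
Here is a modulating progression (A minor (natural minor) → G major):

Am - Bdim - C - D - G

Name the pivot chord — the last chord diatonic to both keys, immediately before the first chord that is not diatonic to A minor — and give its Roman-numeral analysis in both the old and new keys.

Chords diatonic to A minor: Am, Bdim, C, Dm, Em, F, G.
Reading the progression, the first chord not in that set is D, so the modulation leaves A minor there.
The chord immediately before D is C, which is diatonic to both keys: III in A minor and IV in G major.

C — III in A minor, IV in G major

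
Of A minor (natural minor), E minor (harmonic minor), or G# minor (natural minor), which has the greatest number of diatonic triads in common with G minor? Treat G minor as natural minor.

Triads of G minor (natural minor): G minor (i), A diminished (ii°), Bb major (III), C minor (iv), D minor (v), Eb major (VI), F major (VII).
A minor (natural minor) shares 2: Dm, F.
E minor (harmonic minor) shares 0: none.
G# minor (natural minor) shares 0: none.
The most common triads (2) are shared with A minor.

A minor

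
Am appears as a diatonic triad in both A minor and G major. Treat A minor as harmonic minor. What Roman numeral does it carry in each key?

The scale of A minor (harmonic minor) is A B C D E F G#; A is degree 1, and the triad built there (A-C-E) is minor, so it is i.
The scale of G major is G A B C D E F#; A is degree 2, and the triad built there (A-C-E) is minor, so it is ii.

i in A minor; ii in G major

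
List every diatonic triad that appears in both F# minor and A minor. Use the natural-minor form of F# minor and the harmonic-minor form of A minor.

G#dim, E

Triads in F# minor (natural minor): F#m (i), G#dim (ii°), A (III), Bm (iv), C#m (v), D (VI), E (VII).
Triads in A minor (harmonic minor): Am (i), Bdim (ii°), Caug (III+), Dm (iv), E (V), F (VI), G#dim (vii°).
Shared triads with their functions: G#dim (ii° in F# minor, vii° in A minor); E (VII in F# minor, V in A minor).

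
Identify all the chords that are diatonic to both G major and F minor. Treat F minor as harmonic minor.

Triads in G major: G (I), Am (ii), Bm (iii), C (IV), D (V), Em (vi), F#dim (vii°).
Triads in F minor (harmonic minor): Fm (i), Gdim (ii°), Abaug (III+), Bbm (iv), C (V), Db (VI), Edim (vii°).
Shared triads with their functions: C (IV in G major, V in F minor).

C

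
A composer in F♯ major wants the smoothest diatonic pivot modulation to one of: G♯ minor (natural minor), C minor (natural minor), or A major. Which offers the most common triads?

Triads of F♯ major: F♯ (I), G♯m (ii), A♯m (iii), B (IV), C♯ (V), D♯m (vi), E♯dim (vii°).
G♯ minor (natural minor) shares 4: F♯, G♯m, B, D♯m.
C minor (natural minor) shares 0: none.
A major shares 0: none.
The most common triads (4) are shared with G♯ minor.

G♯ minor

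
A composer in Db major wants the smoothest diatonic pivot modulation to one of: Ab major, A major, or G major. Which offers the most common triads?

Triads of Db major: Db major (I), Eb minor (ii), F minor (iii), Gb major (IV), Ab major (V), Bb minor (vi), C diminished (vii°).
Ab major shares 4: Db, Fm, Ab, Bbm.
A major shares 0: none.
G major shares 0: none.
The most common triads (4) are shared with Ab major.

Ab major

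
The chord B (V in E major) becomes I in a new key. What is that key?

B major

The numeral I denotes a major triad on scale degree 1. With B on degree 1, the tonic of the new key is B.
Degree 1 carries a major triad in major keys, so the destination is B major.
Check: the diatonic triads of B major are B (I), C#m (ii), D#m (iii), E (IV), F# (V), G#m (vi), A#dim (vii°) — B is indeed I.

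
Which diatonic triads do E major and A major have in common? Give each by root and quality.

Triads in E major: E (I), F#m (ii), G#m (iii), A (IV), B (V), C#m (vi), D#dim (vii°).
Triads in A major: A (I), Bm (ii), C#m (iii), D (IV), E (V), F#m (vi), G#dim (vii°).
Shared triads with their functions: E (I in E major, V in A major); F#m (ii in E major, vi in A major); A (IV in E major, I in A major); C#m (vi in E major, iii in A major).

E, F#m, A, C#m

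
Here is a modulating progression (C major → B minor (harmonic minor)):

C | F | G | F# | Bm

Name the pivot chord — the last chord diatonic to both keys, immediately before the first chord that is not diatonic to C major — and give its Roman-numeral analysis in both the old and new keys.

Chords diatonic to C major: C, Dm, Em, F, G, Am, Bdim.
Reading the progression, the first chord not in that set is F#, so the modulation leaves C major there.
The chord immediately before F# is G, which is diatonic to both keys: V in C major and VI in B minor.

G — V in C major, VI in B minor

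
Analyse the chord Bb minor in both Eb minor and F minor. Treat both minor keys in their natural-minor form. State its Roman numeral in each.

The scale of Eb minor (natural minor) is Eb F Gb Ab Bb Cb Db; Bb is degree 5, and the triad built there (Bb-Db-F) is minor, so it is v.
The scale of F minor (natural minor) is F G Ab Bb C Db Eb; Bb is degree 4, and the triad built there (Bb-Db-F) is minor, so it is iv.

v in Eb minor; iv in F minor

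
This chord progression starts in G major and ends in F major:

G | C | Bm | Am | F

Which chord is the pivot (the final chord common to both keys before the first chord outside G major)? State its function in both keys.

Chords diatonic to G major: G, Am, Bm, C, D, Em, F#dim.
Reading the progression, the first chord not in that set is F, so the modulation leaves G major there.
The chord immediately before F is Am, which is diatonic to both keys: ii in G major and iii in F major.

Am — ii in G major, iii in F major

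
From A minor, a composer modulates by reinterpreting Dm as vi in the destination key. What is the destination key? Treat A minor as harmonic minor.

The numeral vi denotes a minor triad on scale degree 6. With D on degree 6, the tonic of the new key is F.
Degree 6 carries a minor triad in major keys, so the destination is F major.
Check: the diatonic triads of F major are F (I), Gm (ii), Am (iii), Bb (IV), C (V), Dm (vi), Edim (vii°) — Dm is indeed vi.

F major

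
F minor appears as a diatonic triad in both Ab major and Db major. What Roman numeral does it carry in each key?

vi in Ab major; iii in Db major

The scale of Ab major is Ab Bb C Db Eb F G; F is degree 6, and the triad built there (F-Ab-C) is minor, so it is vi.
The scale of Db major is Db Eb F Gb Ab Bb C; F is degree 3, and the triad built there (F-Ab-C) is minor, so it is iii.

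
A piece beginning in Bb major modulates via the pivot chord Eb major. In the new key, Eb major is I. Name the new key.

Eb major

The numeral I denotes a major triad on scale degree 1. With Eb on degree 1, the tonic of the new key is Eb.
Degree 1 carries a major triad in major keys, so the destination is Eb major.
Check: the diatonic triads of Eb major are Eb (I), Fm (ii), Gm (iii), Ab (IV), Bb (V), Cm (vi), Ddim (vii°) — Eb major is indeed I.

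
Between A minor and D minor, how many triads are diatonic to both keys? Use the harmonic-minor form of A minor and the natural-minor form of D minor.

3

Diatonic triads of A minor (harmonic minor): A minor (i), B diminished (ii°), C augmented (III+), D minor (iv), E major (V), F major (VI), G♯ diminished (vii°).
Diatonic triads of D minor (natural minor): D minor (i), E diminished (ii°), F major (III), G minor (iv), A minor (v), B♭ major (VI), C major (VII).
Matching root and quality in both lists: A minor, D minor, F major.
That gives 3 common triads.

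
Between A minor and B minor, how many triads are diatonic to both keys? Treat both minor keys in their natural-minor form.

Diatonic triads of A minor (natural minor): Am (i), Bdim (ii°), C (III), Dm (iv), Em (v), F (VI), G (VII).
Diatonic triads of B minor (natural minor): Bm (i), C♯dim (ii°), D (III), Em (iv), F♯m (v), G (VI), A (VII).
Matching root and quality in both lists: Em, G.
That gives 2 common triads.

2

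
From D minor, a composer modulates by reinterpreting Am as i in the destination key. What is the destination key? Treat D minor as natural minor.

A minor

The numeral i denotes a minor triad on scale degree 1. With A on degree 1, the tonic of the new key is A.
Degree 1 carries a minor triad in minor keys, so the destination is A minor.
Check: the diatonic triads of A minor (natural minor) are Am (i), Bdim (ii°), C (III), Dm (iv), Em (v), F (VI), G (VII) — Am is indeed i.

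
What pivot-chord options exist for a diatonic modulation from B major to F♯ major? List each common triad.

B, D♯m, F♯, G♯m

Triads in B major: B major (I), C♯ minor (ii), D♯ minor (iii), E major (IV), F♯ major (V), G♯ minor (vi), A♯ diminished (vii°).
Triads in F♯ major: F♯ major (I), G♯ minor (ii), A♯ minor (iii), B major (IV), C♯ major (V), D♯ minor (vi), E♯ diminished (vii°).
Shared triads with their functions: B major (I in B major, IV in F♯ major); D♯ minor (iii in B major, vi in F♯ major); F♯ major (V in B major, I in F♯ major); G♯ minor (vi in B major, ii in F♯ major).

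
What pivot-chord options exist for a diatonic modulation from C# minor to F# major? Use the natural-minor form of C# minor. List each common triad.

Triads in C# minor (natural minor): C# minor (i), D# diminished (ii°), E major (III), F# minor (iv), G# minor (v), A major (VI), B major (VII).
Triads in F# major: F# major (I), G# minor (ii), A# minor (iii), B major (IV), C# major (V), D# minor (vi), E# diminished (vii°).
Shared triads with their functions: G# minor (v in C# minor, ii in F# major); B major (VII in C# minor, IV in F# major).

G#m, B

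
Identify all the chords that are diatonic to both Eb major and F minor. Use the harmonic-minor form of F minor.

Fm

Triads in Eb major: Eb major (I), F minor (ii), G minor (iii), Ab major (IV), Bb major (V), C minor (vi), D diminished (vii°).
Triads in F minor (harmonic minor): F minor (i), G diminished (ii°), Ab augmented (III+), Bb minor (iv), C major (V), Db major (VI), E diminished (vii°).
Shared triads with their functions: F minor (ii in Eb major, i in F minor).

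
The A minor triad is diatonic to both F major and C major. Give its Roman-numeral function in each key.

iii in F major; vi in C major

The scale of F major is F G A B♭ C D E; A is degree 3, and the triad built there (A-C-E) is minor, so it is iii.
The scale of C major is C D E F G A B; A is degree 6, and the triad built there (A-C-E) is minor, so it is vi.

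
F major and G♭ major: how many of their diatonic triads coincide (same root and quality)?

0

Diatonic triads of F major: F (I), Gm (ii), Am (iii), B♭ (IV), C (V), Dm (vi), Edim (vii°).
Diatonic triads of G♭ major: G♭ (I), A♭m (ii), B♭m (iii), C♭ (IV), D♭ (V), E♭m (vi), Fdim (vii°).
No triad has the same root and quality in both keys.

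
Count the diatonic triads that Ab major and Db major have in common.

4

Diatonic triads of Ab major: Ab major (I), Bb minor (ii), C minor (iii), Db major (IV), Eb major (V), F minor (vi), G diminished (vii°).
Diatonic triads of Db major: Db major (I), Eb minor (ii), F minor (iii), Gb major (IV), Ab major (V), Bb minor (vi), C diminished (vii°).
Matching root and quality in both lists: Ab major, Bb minor, Db major, F minor.
That gives 4 common triads.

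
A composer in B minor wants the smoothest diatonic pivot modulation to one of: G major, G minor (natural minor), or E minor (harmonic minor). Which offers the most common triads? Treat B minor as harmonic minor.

G major

Triads of B minor (harmonic minor): B minor (i), C# diminished (ii°), D augmented (III+), E minor (iv), F# major (V), G major (VI), A# diminished (vii°).
G major shares 3: Bm, Em, G.
G minor (natural minor) shares 0: none.
E minor (harmonic minor) shares 1: Em.
The most common triads (3) are shared with G major.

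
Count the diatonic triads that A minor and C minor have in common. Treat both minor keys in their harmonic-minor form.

Diatonic triads of A minor (harmonic minor): A minor (i), B diminished (ii°), C augmented (III+), D minor (iv), E major (V), F major (VI), G♯ diminished (vii°).
Diatonic triads of C minor (harmonic minor): C minor (i), D diminished (ii°), E♭ augmented (III+), F minor (iv), G major (V), A♭ major (VI), B diminished (vii°).
Matching root and quality in both lists: B diminished.
That gives 1 common triad.

1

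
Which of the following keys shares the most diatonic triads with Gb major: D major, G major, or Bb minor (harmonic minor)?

Bb minor

Triads of Gb major: Gb (I), Abm (ii), Bbm (iii), Cb (IV), Db (V), Ebm (vi), Fdim (vii°).
D major shares 0: none.
G major shares 0: none.
Bb minor (harmonic minor) shares 3: Gb, Bbm, Ebm.
The most common triads (3) are shared with Bb minor.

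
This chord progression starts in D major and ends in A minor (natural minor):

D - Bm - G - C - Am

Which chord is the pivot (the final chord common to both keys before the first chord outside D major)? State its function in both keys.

Chords diatonic to D major: D, Em, F♯m, G, A, Bm, C♯dim.
Reading the progression, the first chord not in that set is C, so the modulation leaves D major there.
The chord immediately before C is G, which is diatonic to both keys: IV in D major and VII in A minor.

G — IV in D major, VII in A minor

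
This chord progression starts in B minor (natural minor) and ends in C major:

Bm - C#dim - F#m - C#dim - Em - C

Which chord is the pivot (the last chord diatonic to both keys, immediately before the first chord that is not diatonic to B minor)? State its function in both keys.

Em — iv in B minor, iii in C major

Chords diatonic to B minor: Bm, C#dim, D, Em, F#m, G, A.
Reading the progression, the first chord not in that set is C, so the modulation leaves B minor there.
The chord immediately before C is Em, which is diatonic to both keys: iv in B minor and iii in C major.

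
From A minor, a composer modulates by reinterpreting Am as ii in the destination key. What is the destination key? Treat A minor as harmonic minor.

G major

The numeral ii denotes a minor triad on scale degree 2. With A on degree 2, the tonic of the new key is G.
Degree 2 carries a minor triad in major keys, so the destination is G major.
Check: the diatonic triads of G major are G (I), Am (ii), Bm (iii), C (IV), D (V), Em (vi), F#dim (vii°) — Am is indeed ii.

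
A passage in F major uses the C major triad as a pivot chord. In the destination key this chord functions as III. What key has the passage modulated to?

The numeral III denotes a major triad on scale degree 3. With C on degree 3, the tonic of the new key is A.
Degree 3 carries a major triad in natural-minor keys, so the destination is A minor.
Check: the diatonic triads of A minor (natural minor) are Am (i), Bdim (ii°), C (III), Dm (iv), Em (v), F (VI), G (VII) — C major is indeed III.

A minor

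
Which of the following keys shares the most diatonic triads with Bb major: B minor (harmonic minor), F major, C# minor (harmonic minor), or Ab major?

F major

Triads of Bb major: Bb major (I), C minor (ii), D minor (iii), Eb major (IV), F major (V), G minor (vi), A diminished (vii°).
B minor (harmonic minor) shares 0: none.
F major shares 4: Bb, Dm, F, Gm.
C# minor (harmonic minor) shares 0: none.
Ab major shares 2: Cm, Eb.
The most common triads (4) are shared with F major.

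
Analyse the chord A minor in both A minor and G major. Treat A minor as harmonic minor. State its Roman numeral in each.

The scale of A minor (harmonic minor) is A B C D E F G#; A is degree 1, and the triad built there (A-C-E) is minor, so it is i.
The scale of G major is G A B C D E F#; A is degree 2, and the triad built there (A-C-E) is minor, so it is ii.

i in A minor; ii in G major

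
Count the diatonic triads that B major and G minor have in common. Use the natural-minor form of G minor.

0

Diatonic triads of B major: B (I), C#m (ii), D#m (iii), E (IV), F# (V), G#m (vi), A#dim (vii°).
Diatonic triads of G minor (natural minor): Gm (i), Adim (ii°), Bb (III), Cm (iv), Dm (v), Eb (VI), F (VII).
No triad has the same root and quality in both keys.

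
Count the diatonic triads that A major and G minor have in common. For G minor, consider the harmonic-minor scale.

Diatonic triads of A major: A (I), Bm (ii), C#m (iii), D (IV), E (V), F#m (vi), G#dim (vii°).
Diatonic triads of G minor (harmonic minor): Gm (i), Adim (ii°), Bbaug (III+), Cm (iv), D (V), Eb (VI), F#dim (vii°).
Matching root and quality in both lists: D.
That gives 1 common triad.

1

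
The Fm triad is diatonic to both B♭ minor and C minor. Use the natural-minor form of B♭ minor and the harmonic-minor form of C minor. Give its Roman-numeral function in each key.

v in B♭ minor; iv in C minor

The scale of B♭ minor (natural minor) is B♭ C D♭ E♭ F G♭ A♭; F is degree 5, and the triad built there (F-A♭-C) is minor, so it is v.
The scale of C minor (harmonic minor) is C D E♭ F G A♭ B; F is degree 4, and the triad built there (F-A♭-C) is minor, so it is iv.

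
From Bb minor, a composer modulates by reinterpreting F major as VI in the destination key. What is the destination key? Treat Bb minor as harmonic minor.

A minor

The numeral VI denotes a major triad on scale degree 6. With F on degree 6, the tonic of the new key is A.
Degree 6 carries a major triad in minor keys, so the destination is A minor.
Check: the diatonic triads of A minor (natural minor) are Am (i), Bdim (ii°), C (III), Dm (iv), Em (v), F (VI), G (VII) — F major is indeed VI.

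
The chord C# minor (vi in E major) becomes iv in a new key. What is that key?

G# minor

The numeral iv denotes a minor triad on scale degree 4. With C# on degree 4, the tonic of the new key is G#.
Degree 4 carries a minor triad in minor keys, so the destination is G# minor.
Check: the diatonic triads of G# minor (natural minor) are G#m (i), A#dim (ii°), B (III), C#m (iv), D#m (v), E (VI), F# (VII) — C# minor is indeed iv.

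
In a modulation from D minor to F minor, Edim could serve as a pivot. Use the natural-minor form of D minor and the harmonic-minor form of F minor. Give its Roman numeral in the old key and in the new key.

The scale of D minor (natural minor) is D E F G A Bb C; E is degree 2, and the triad built there (E-G-Bb) is diminished, so it is ii°.
The scale of F minor (harmonic minor) is F G Ab Bb C Db E; E is degree 7, and the triad built there (E-G-Bb) is diminished, so it is vii°.

ii° in D minor; vii° in F minor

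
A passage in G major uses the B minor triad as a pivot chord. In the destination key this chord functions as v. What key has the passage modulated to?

The numeral v denotes a minor triad on scale degree 5. With B on degree 5, the tonic of the new key is E.
Degree 5 carries a minor triad in natural-minor keys, so the destination is E minor.
Check: the diatonic triads of E minor (natural minor) are Em (i), F#dim (ii°), G (III), Am (iv), Bm (v), C (VI), D (VII) — B minor is indeed v.

E minor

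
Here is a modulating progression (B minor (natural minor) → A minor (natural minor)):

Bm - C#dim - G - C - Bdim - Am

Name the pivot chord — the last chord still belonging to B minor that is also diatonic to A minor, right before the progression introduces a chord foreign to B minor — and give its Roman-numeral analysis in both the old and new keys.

G — VI in B minor, VII in A minor

Chords diatonic to B minor: Bm, C#dim, D, Em, F#m, G, A.
Reading the progression, the first chord not in that set is C, so the modulation leaves B minor there.
The chord immediately before C is G, which is diatonic to both keys: VI in B minor and VII in A minor.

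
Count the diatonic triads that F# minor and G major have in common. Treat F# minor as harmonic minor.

2

Diatonic triads of F# minor (harmonic minor): F# minor (i), G# diminished (ii°), A augmented (III+), B minor (iv), C# major (V), D major (VI), E# diminished (vii°).
Diatonic triads of G major: G major (I), A minor (ii), B minor (iii), C major (IV), D major (V), E minor (vi), F# diminished (vii°).
Matching root and quality in both lists: B minor, D major.
That gives 2 common triads.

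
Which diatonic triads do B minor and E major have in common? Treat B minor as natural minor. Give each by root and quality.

Triads in B minor (natural minor): B minor (i), C# diminished (ii°), D major (III), E minor (iv), F# minor (v), G major (VI), A major (VII).
Triads in E major: E major (I), F# minor (ii), G# minor (iii), A major (IV), B major (V), C# minor (vi), D# diminished (vii°).
Shared triads with their functions: F# minor (v in B minor, ii in E major); A major (VII in B minor, IV in E major).

F#m, A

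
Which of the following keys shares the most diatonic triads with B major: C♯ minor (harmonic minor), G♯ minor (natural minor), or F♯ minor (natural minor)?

Triads of B major: B (I), C♯m (ii), D♯m (iii), E (IV), F♯ (V), G♯m (vi), A♯dim (vii°).
C♯ minor (harmonic minor) shares 1: C♯m.
G♯ minor (natural minor) shares 7: B, C♯m, D♯m, E, F♯, G♯m, A♯dim.
F♯ minor (natural minor) shares 2: C♯m, E.
The most common triads (7) are shared with G♯ minor.

G♯ minor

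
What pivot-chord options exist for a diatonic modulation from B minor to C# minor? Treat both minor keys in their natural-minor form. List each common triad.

Triads in B minor (natural minor): B minor (i), C# diminished (ii°), D major (III), E minor (iv), F# minor (v), G major (VI), A major (VII).
Triads in C# minor (natural minor): C# minor (i), D# diminished (ii°), E major (III), F# minor (iv), G# minor (v), A major (VI), B major (VII).
Shared triads with their functions: F# minor (v in B minor, iv in C# minor); A major (VII in B minor, VI in C# minor).

F#m, A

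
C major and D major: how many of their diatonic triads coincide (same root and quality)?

2

Diatonic triads of C major: C (I), Dm (ii), Em (iii), F (IV), G (V), Am (vi), Bdim (vii°).
Diatonic triads of D major: D (I), Em (ii), F#m (iii), G (IV), A (V), Bm (vi), C#dim (vii°).
Matching root and quality in both lists: Em, G.
That gives 2 common triads.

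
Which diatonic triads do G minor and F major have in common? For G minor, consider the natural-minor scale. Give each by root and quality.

Gm, Bb, Dm, F

Triads in G minor (natural minor): G minor (i), A diminished (ii°), Bb major (III), C minor (iv), D minor (v), Eb major (VI), F major (VII).
Triads in F major: F major (I), G minor (ii), A minor (iii), Bb major (IV), C major (V), D minor (vi), E diminished (vii°).
Shared triads with their functions: G minor (i in G minor, ii in F major); Bb major (III in G minor, IV in F major); D minor (v in G minor, vi in F major); F major (VII in G minor, I in F major).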